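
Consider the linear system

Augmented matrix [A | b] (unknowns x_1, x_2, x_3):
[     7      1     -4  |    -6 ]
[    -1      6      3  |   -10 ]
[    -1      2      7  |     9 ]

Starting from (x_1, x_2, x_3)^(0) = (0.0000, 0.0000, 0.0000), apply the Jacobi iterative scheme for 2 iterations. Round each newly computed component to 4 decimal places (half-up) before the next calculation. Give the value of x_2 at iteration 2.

Iteration 1:
  x_1 = (-6 - (1)·0.0000 - (-4)·0.0000) / (7) = -0.8571
  x_2 = (-10 - (-1)·0.0000 - (3)·0.0000) / (6) = -1.6667
  x_3 = (9 - (-1)·0.0000 - (2)·0.0000) / (7) = 1.2857
Iteration 2:
  x_1 = (-6 - (1)·-1.6667 - (-4)·1.2857) / (7) = 0.1156
  x_2 = (-10 - (-1)·-0.8571 - (3)·1.2857) / (6) = -2.4524
  x_3 = (9 - (-1)·-0.8571 - (2)·-1.6667) / (7) = 1.6395

-2.4524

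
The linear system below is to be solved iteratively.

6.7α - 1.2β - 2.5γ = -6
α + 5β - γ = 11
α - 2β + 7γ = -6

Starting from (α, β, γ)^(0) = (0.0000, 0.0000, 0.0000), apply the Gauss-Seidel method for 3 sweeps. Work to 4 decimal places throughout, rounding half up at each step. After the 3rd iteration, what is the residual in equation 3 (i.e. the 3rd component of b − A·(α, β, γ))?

Iteration 1:
  α = (-6 - (-1.2)·0.0000 - (-2.5)·0.0000) / (6.7) = -0.8955
  β = (11 - (1)·-0.8955 - (-1)·0.0000) / (5) = 2.3791
  γ = (-6 - (1)·-0.8955 - (-2)·2.3791) / (7) = -0.0495
Iteration 2:
  α = (-6 - (-1.2)·2.3791 - (-2.5)·-0.0495) / (6.7) = -0.4879
  β = (11 - (1)·-0.4879 - (-1)·-0.0495) / (5) = 2.2877
  γ = (-6 - (1)·-0.4879 - (-2)·2.2877) / (7) = -0.1338
Iteration 3:
  α = (-6 - (-1.2)·2.2877 - (-2.5)·-0.1338) / (6.7) = -0.5357
  β = (11 - (1)·-0.5357 - (-1)·-0.1338) / (5) = 2.2804
  γ = (-6 - (1)·-0.5357 - (-2)·2.2804) / (7) = -0.1291
Residual b − A·x = (0.0029, 0.0046, 0.0002)

0.0002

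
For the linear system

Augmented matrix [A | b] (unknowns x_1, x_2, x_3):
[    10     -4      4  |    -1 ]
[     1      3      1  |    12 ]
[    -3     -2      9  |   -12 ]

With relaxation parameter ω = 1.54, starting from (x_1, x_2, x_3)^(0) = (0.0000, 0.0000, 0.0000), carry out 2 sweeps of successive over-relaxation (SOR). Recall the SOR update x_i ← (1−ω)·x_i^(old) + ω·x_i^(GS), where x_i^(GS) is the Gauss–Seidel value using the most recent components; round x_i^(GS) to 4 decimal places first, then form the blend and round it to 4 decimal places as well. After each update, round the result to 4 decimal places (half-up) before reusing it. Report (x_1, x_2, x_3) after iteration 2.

(3.7707, 0.8539, 0.1730)

Iteration 1:
  x_1: GS value = (-1 - (-4)·0.0000 - (4)·0.0000) / (10) = -0.1000;  x_1 ← (1−ω)·0.0000 + ω·-0.1000 = -0.1540
  x_2: GS value = (12 - (1)·-0.1540 - (1)·0.0000) / (3) = 4.0513;  x_2 ← (1−ω)·0.0000 + ω·4.0513 = 6.2390
  x_3: GS value = (-12 - (-3)·-0.1540 - (-2)·6.2390) / (9) = 0.0018;  x_3 ← (1−ω)·0.0000 + ω·0.0018 = 0.0028
Iteration 2:
  x_1: GS value = (-1 - (-4)·6.2390 - (4)·0.0028) / (10) = 2.3945;  x_1 ← (1−ω)·-0.1540 + ω·2.3945 = 3.7707
  x_2: GS value = (12 - (1)·3.7707 - (1)·0.0028) / (3) = 2.7422;  x_2 ← (1−ω)·6.2390 + ω·2.7422 = 0.8539
  x_3: GS value = (-12 - (-3)·3.7707 - (-2)·0.8539) / (9) = 0.1133;  x_3 ← (1−ω)·0.0028 + ω·0.1133 = 0.1730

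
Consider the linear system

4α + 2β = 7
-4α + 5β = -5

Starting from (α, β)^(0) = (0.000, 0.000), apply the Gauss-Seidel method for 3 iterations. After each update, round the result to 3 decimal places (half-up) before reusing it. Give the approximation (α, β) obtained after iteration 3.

Iteration 1:
  α = (7 - (2)·0.000) / (4) = 1.750
  β = (-5 - (-4)·1.750) / (5) = 0.400
Iteration 2:
  α = (7 - (2)·0.400) / (4) = 1.550
  β = (-5 - (-4)·1.550) / (5) = 0.240
Iteration 3:
  α = (7 - (2)·0.240) / (4) = 1.630
  β = (-5 - (-4)·1.630) / (5) = 0.304

(1.630, 0.304)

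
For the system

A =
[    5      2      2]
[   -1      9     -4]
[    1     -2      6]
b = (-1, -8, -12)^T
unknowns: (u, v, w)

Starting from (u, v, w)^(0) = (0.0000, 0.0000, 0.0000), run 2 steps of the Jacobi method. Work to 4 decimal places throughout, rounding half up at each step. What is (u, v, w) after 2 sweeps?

(0.9556, -1.8000, -2.2630)

Iteration 1:
  u = (-1 - (2)·0.0000 - (2)·0.0000) / (5) = -0.2000
  v = (-8 - (-1)·0.0000 - (-4)·0.0000) / (9) = -0.8889
  w = (-12 - (1)·0.0000 - (-2)·0.0000) / (6) = -2.0000
Iteration 2:
  u = (-1 - (2)·-0.8889 - (2)·-2.0000) / (5) = 0.9556
  v = (-8 - (-1)·-0.2000 - (-4)·-2.0000) / (9) = -1.8000
  w = (-12 - (1)·-0.2000 - (-2)·-0.8889) / (6) = -2.2630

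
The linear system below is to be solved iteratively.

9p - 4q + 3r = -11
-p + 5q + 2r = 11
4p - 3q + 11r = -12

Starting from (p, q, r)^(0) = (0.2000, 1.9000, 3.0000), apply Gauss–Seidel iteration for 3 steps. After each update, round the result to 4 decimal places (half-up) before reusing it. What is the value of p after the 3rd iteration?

-0.1730

Iteration 1:
  p = (-11 - (-4)·1.9000 - (3)·3.0000) / (9) = -1.3778
  q = (11 - (-1)·-1.3778 - (2)·3.0000) / (5) = 0.7244
  r = (-12 - (4)·-1.3778 - (-3)·0.7244) / (11) = -0.3923
Iteration 2:
  p = (-11 - (-4)·0.7244 - (3)·-0.3923) / (9) = -0.7695
  q = (11 - (-1)·-0.7695 - (2)·-0.3923) / (5) = 2.2030
  r = (-12 - (4)·-0.7695 - (-3)·2.2030) / (11) = -0.2103
Iteration 3:
  p = (-11 - (-4)·2.2030 - (3)·-0.2103) / (9) = -0.1730
  q = (11 - (-1)·-0.1730 - (2)·-0.2103) / (5) = 2.2495
  r = (-12 - (4)·-0.1730 - (-3)·2.2495) / (11) = -0.4145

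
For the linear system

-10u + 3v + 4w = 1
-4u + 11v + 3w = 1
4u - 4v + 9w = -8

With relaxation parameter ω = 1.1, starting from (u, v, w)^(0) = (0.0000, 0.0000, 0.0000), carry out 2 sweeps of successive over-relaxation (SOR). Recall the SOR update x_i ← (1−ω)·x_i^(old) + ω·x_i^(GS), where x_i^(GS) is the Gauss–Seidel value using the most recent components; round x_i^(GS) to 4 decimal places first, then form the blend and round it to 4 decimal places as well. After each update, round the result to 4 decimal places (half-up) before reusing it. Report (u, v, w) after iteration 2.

(-0.4750, 0.1734, -0.5711)

Iteration 1:
  u: GS value = (1 - (3)·0.0000 - (4)·0.0000) / (-10) = -0.1000;  u ← (1−ω)·0.0000 + ω·-0.1000 = -0.1100
  v: GS value = (1 - (-4)·-0.1100 - (3)·0.0000) / (11) = 0.0509;  v ← (1−ω)·0.0000 + ω·0.0509 = 0.0560
  w: GS value = (-8 - (4)·-0.1100 - (-4)·0.0560) / (9) = -0.8151;  w ← (1−ω)·0.0000 + ω·-0.8151 = -0.8966
Iteration 2:
  u: GS value = (1 - (3)·0.0560 - (4)·-0.8966) / (-10) = -0.4418;  u ← (1−ω)·-0.1100 + ω·-0.4418 = -0.4750
  v: GS value = (1 - (-4)·-0.4750 - (3)·-0.8966) / (11) = 0.1627;  v ← (1−ω)·0.0560 + ω·0.1627 = 0.1734
  w: GS value = (-8 - (4)·-0.4750 - (-4)·0.1734) / (9) = -0.6007;  w ← (1−ω)·-0.8966 + ω·-0.6007 = -0.5711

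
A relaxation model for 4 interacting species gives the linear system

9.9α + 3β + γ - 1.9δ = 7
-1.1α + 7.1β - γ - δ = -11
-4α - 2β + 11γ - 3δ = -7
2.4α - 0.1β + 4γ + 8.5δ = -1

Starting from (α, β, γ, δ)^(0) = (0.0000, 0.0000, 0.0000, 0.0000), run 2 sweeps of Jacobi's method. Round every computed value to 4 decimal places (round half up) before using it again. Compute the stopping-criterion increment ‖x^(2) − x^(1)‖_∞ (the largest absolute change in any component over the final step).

Iteration 1:
  α = (7 - (3)·0.0000 - (1)·0.0000 - (-1.9)·0.0000) / (9.9) = 0.7071
  β = (-11 - (-1.1)·0.0000 - (-1)·0.0000 - (-1)·0.0000) / (7.1) = -1.5493
  γ = (-7 - (-4)·0.0000 - (-2)·0.0000 - (-3)·0.0000) / (11) = -0.6364
  δ = (-1 - (2.4)·0.0000 - (-0.1)·0.0000 - (4)·0.0000) / (8.5) = -0.1176
Iteration 2:
  α = (7 - (3)·-1.5493 - (1)·-0.6364 - (-1.9)·-0.1176) / (9.9) = 1.2183
  β = (-11 - (-1.1)·0.7071 - (-1)·-0.6364 - (-1)·-0.1176) / (7.1) = -1.5459
  γ = (-7 - (-4)·0.7071 - (-2)·-1.5493 - (-3)·-0.1176) / (11) = -0.6930
  δ = (-1 - (2.4)·0.7071 - (-0.1)·-1.5493 - (4)·-0.6364) / (8.5) = -0.0360
Change: (0.5112, 0.0034, -0.0566, 0.0816) → max |·| = 0.5112

0.5112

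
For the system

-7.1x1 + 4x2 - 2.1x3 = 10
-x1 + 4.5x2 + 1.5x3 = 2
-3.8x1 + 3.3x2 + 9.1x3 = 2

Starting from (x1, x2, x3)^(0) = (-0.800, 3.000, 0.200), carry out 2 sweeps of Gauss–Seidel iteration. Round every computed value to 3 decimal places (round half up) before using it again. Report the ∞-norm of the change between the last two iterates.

Iteration 1:
  x1 = (10 - (4)·3.000 - (-2.1)·0.200) / (-7.1) = 0.223
  x2 = (2 - (-1)·0.223 - (1.5)·0.200) / (4.5) = 0.427
  x3 = (2 - (-3.8)·0.223 - (3.3)·0.427) / (9.1) = 0.158
Iteration 2:
  x1 = (10 - (4)·0.427 - (-2.1)·0.158) / (-7.1) = -1.215
  x2 = (2 - (-1)·-1.215 - (1.5)·0.158) / (4.5) = 0.122
  x3 = (2 - (-3.8)·-1.215 - (3.3)·0.122) / (9.1) = -0.332
Change: (-1.438, -0.305, -0.490) → max |·| = 1.438

1.438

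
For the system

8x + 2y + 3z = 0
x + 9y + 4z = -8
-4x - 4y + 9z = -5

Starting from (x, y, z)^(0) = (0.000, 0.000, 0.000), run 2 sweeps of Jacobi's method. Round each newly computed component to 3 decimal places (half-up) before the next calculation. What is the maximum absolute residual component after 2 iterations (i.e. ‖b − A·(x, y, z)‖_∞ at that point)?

Iteration 1:
  x = (0 - (2)·0.000 - (3)·0.000) / (8) = 0.000
  y = (-8 - (1)·0.000 - (4)·0.000) / (9) = -0.889
  z = (-5 - (-4)·0.000 - (-4)·0.000) / (9) = -0.556
Iteration 2:
  x = (0 - (2)·-0.889 - (3)·-0.556) / (8) = 0.431
  y = (-8 - (1)·0.000 - (4)·-0.556) / (9) = -0.642
  z = (-5 - (-4)·0.000 - (-4)·-0.889) / (9) = -0.951
Residual b − A·x = (0.689, 1.151, 2.715); ∞-norm = 2.715

2.715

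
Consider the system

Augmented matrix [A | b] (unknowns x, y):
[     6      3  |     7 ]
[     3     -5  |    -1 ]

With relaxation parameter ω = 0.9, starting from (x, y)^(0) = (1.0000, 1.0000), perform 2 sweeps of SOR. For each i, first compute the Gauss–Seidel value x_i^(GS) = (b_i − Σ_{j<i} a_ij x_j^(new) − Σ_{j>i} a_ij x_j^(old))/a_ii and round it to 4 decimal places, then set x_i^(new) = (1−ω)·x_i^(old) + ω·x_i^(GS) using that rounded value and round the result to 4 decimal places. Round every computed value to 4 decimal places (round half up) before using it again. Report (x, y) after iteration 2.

Iteration 1:
  x: GS value = (7 - (3)·1.0000) / (6) = 0.6667;  x ← (1−ω)·1.0000 + ω·0.6667 = 0.7000
  y: GS value = (-1 - (3)·0.7000) / (-5) = 0.6200;  y ← (1−ω)·1.0000 + ω·0.6200 = 0.6580
Iteration 2:
  x: GS value = (7 - (3)·0.6580) / (6) = 0.8377;  x ← (1−ω)·0.7000 + ω·0.8377 = 0.8239
  y: GS value = (-1 - (3)·0.8239) / (-5) = 0.6943;  y ← (1−ω)·0.6580 + ω·0.6943 = 0.6907

(0.8239, 0.6907)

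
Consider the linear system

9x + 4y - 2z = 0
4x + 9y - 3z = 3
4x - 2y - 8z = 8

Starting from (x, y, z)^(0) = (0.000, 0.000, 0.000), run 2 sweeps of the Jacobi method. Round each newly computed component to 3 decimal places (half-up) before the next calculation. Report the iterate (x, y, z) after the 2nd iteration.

Iteration 1:
  x = (0 - (4)·0.000 - (-2)·0.000) / (9) = 0.000
  y = (3 - (4)·0.000 - (-3)·0.000) / (9) = 0.333
  z = (8 - (4)·0.000 - (-2)·0.000) / (-8) = -1.000
Iteration 2:
  x = (0 - (4)·0.333 - (-2)·-1.000) / (9) = -0.370
  y = (3 - (4)·0.000 - (-3)·-1.000) / (9) = 0.000
  z = (8 - (4)·0.000 - (-2)·0.333) / (-8) = -1.083

(-0.370, 0.000, -1.083)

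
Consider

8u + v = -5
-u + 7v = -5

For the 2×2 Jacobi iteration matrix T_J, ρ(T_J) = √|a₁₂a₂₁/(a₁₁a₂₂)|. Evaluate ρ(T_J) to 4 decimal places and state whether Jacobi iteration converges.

a₁₂a₂₁/(a₁₁a₂₂) = (1)·(-1) / ((8)·(7)) = -0.017857
ρ = √|-0.017857| = √0.017857 = 0.1336
ρ < 1, so Jacobi converges

0.1336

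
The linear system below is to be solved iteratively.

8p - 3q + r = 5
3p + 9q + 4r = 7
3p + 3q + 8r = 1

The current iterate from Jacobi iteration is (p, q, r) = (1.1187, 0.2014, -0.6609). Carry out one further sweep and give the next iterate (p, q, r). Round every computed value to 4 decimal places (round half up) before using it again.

One sweep:
  p = (5 - (-3)·0.2014 - (1)·-0.6609) / (8) = 0.7831
  q = (7 - (3)·1.1187 - (4)·-0.6609) / (9) = 0.6986
  r = (1 - (3)·1.1187 - (3)·0.2014) / (8) = -0.3700

(0.7831, 0.6986, -0.3700)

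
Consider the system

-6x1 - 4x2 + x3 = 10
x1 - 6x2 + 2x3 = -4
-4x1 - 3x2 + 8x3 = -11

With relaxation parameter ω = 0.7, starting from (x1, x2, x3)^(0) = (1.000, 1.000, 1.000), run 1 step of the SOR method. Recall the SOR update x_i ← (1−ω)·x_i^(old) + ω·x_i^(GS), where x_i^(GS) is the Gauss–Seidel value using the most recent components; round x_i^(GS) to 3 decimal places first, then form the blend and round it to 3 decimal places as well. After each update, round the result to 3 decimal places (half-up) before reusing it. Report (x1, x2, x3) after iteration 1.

(-1.217, 0.858, -0.863)

Iteration 1:
  x1: GS value = (10 - (-4)·1.000 - (1)·1.000) / (-6) = -2.167;  x1 ← (1−ω)·1.000 + ω·-2.167 = -1.217
  x2: GS value = (-4 - (1)·-1.217 - (2)·1.000) / (-6) = 0.797;  x2 ← (1−ω)·1.000 + ω·0.797 = 0.858
  x3: GS value = (-11 - (-4)·-1.217 - (-3)·0.858) / (8) = -1.662;  x3 ← (1−ω)·1.000 + ω·-1.662 = -0.863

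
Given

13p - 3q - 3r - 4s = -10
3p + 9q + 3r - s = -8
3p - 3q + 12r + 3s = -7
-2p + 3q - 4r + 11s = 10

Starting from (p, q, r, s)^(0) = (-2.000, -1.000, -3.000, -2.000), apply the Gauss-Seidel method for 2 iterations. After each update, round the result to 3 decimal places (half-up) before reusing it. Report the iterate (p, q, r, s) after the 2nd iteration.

(-0.297, -0.948, -0.883, 0.793)

Iteration 1:
  p = (-10 - (-3)·-1.000 - (-3)·-3.000 - (-4)·-2.000) / (13) = -2.308
  q = (-8 - (3)·-2.308 - (3)·-3.000 - (-1)·-2.000) / (9) = 0.658
  r = (-7 - (3)·-2.308 - (-3)·0.658 - (3)·-2.000) / (12) = 0.658
  s = (10 - (-2)·-2.308 - (3)·0.658 - (-4)·0.658) / (11) = 0.549
Iteration 2:
  p = (-10 - (-3)·0.658 - (-3)·0.658 - (-4)·0.549) / (13) = -0.297
  q = (-8 - (3)·-0.297 - (3)·0.658 - (-1)·0.549) / (9) = -0.948
  r = (-7 - (3)·-0.297 - (-3)·-0.948 - (3)·0.549) / (12) = -0.883
  s = (10 - (-2)·-0.297 - (3)·-0.948 - (-4)·-0.883) / (11) = 0.793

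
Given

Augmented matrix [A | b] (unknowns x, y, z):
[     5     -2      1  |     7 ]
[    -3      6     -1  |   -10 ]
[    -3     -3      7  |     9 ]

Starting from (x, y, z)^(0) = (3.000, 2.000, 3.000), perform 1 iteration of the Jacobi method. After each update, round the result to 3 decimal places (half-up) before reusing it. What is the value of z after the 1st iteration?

3.429

Iteration 1:
  x = (7 - (-2)·2.000 - (1)·3.000) / (5) = 1.600
  y = (-10 - (-3)·3.000 - (-1)·3.000) / (6) = 0.333
  z = (9 - (-3)·3.000 - (-3)·2.000) / (7) = 3.429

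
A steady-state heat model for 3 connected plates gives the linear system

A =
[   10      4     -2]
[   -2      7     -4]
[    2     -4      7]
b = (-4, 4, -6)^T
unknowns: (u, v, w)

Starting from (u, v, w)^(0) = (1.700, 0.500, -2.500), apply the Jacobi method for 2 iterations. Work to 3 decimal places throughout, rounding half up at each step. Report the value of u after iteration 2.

Iteration 1:
  u = (-4 - (4)·0.500 - (-2)·-2.500) / (10) = -1.100
  v = (4 - (-2)·1.700 - (-4)·-2.500) / (7) = -0.371
  w = (-6 - (2)·1.700 - (-4)·0.500) / (7) = -1.057
Iteration 2:
  u = (-4 - (4)·-0.371 - (-2)·-1.057) / (10) = -0.463
  v = (4 - (-2)·-1.100 - (-4)·-1.057) / (7) = -0.347
  w = (-6 - (2)·-1.100 - (-4)·-0.371) / (7) = -0.755

-0.463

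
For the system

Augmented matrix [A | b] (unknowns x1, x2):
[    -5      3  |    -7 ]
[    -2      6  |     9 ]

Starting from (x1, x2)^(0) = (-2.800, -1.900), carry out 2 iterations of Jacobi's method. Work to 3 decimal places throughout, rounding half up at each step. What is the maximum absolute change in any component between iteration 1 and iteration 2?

1.480

Iteration 1:
  x1 = (-7 - (3)·-1.900) / (-5) = 0.260
  x2 = (9 - (-2)·-2.800) / (6) = 0.567
Iteration 2:
  x1 = (-7 - (3)·0.567) / (-5) = 1.740
  x2 = (9 - (-2)·0.260) / (6) = 1.587
Change: (1.480, 1.020) → max |·| = 1.480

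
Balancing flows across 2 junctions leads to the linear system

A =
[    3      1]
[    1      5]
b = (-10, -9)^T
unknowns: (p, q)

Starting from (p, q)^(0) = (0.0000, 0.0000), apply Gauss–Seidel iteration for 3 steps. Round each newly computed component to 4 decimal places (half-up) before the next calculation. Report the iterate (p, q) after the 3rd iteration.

(-2.9304, -1.2139)

Iteration 1:
  p = (-10 - (1)·0.0000) / (3) = -3.3333
  q = (-9 - (1)·-3.3333) / (5) = -1.1333
Iteration 2:
  p = (-10 - (1)·-1.1333) / (3) = -2.9556
  q = (-9 - (1)·-2.9556) / (5) = -1.2089
Iteration 3:
  p = (-10 - (1)·-1.2089) / (3) = -2.9304
  q = (-9 - (1)·-2.9304) / (5) = -1.2139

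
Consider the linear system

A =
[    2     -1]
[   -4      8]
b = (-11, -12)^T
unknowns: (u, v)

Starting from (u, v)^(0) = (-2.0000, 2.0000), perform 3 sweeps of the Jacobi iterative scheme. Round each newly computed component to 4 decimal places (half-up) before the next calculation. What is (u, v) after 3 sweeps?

Iteration 1:
  u = (-11 - (-1)·2.0000) / (2) = -4.5000
  v = (-12 - (-4)·-2.0000) / (8) = -2.5000
Iteration 2:
  u = (-11 - (-1)·-2.5000) / (2) = -6.7500
  v = (-12 - (-4)·-4.5000) / (8) = -3.7500
Iteration 3:
  u = (-11 - (-1)·-3.7500) / (2) = -7.3750
  v = (-12 - (-4)·-6.7500) / (8) = -4.8750

(-7.3750, -4.8750)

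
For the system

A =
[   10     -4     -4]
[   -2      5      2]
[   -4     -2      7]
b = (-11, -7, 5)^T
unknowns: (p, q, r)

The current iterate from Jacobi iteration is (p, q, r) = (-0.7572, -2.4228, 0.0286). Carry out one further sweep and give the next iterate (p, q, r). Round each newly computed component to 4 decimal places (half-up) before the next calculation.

(-2.0577, -1.7143, -0.4106)

One sweep:
  p = (-11 - (-4)·-2.4228 - (-4)·0.0286) / (10) = -2.0577
  q = (-7 - (-2)·-0.7572 - (2)·0.0286) / (5) = -1.7143
  r = (5 - (-4)·-0.7572 - (-2)·-2.4228) / (7) = -0.4106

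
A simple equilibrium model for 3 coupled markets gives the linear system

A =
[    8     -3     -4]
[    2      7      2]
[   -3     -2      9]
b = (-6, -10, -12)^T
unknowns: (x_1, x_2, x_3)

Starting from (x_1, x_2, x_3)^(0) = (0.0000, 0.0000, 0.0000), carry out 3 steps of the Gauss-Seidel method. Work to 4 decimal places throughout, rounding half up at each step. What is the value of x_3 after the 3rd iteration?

Iteration 1:
  x_1 = (-6 - (-3)·0.0000 - (-4)·0.0000) / (8) = -0.7500
  x_2 = (-10 - (2)·-0.7500 - (2)·0.0000) / (7) = -1.2143
  x_3 = (-12 - (-3)·-0.7500 - (-2)·-1.2143) / (9) = -1.8532
Iteration 2:
  x_1 = (-6 - (-3)·-1.2143 - (-4)·-1.8532) / (8) = -2.1320
  x_2 = (-10 - (2)·-2.1320 - (2)·-1.8532) / (7) = -0.2899
  x_3 = (-12 - (-3)·-2.1320 - (-2)·-0.2899) / (9) = -2.1084
Iteration 3:
  x_1 = (-6 - (-3)·-0.2899 - (-4)·-2.1084) / (8) = -1.9129
  x_2 = (-10 - (2)·-1.9129 - (2)·-2.1084) / (7) = -0.2796
  x_3 = (-12 - (-3)·-1.9129 - (-2)·-0.2796) / (9) = -2.0331

-2.0331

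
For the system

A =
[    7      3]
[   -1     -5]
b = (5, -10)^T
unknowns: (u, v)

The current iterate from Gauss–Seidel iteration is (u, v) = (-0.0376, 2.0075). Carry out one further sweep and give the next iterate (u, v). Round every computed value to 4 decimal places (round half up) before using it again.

(-0.1461, 2.0292)

One sweep:
  u = (5 - (3)·2.0075) / (7) = -0.1461
  v = (-10 - (-1)·-0.1461) / (-5) = 2.0292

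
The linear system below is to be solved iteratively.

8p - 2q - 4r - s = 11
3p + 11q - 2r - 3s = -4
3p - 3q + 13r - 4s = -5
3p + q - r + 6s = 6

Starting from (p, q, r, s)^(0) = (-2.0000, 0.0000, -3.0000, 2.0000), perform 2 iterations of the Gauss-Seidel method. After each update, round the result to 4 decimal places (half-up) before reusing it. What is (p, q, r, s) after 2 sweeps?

(1.4584, -0.4626, -0.5134, 0.2623)

Iteration 1:
  p = (11 - (-2)·0.0000 - (-4)·-3.0000 - (-1)·2.0000) / (8) = 0.1250
  q = (-4 - (3)·0.1250 - (-2)·-3.0000 - (-3)·2.0000) / (11) = -0.3977
  r = (-5 - (3)·0.1250 - (-3)·-0.3977 - (-4)·2.0000) / (13) = 0.1101
  s = (6 - (3)·0.1250 - (1)·-0.3977 - (-1)·0.1101) / (6) = 1.0221
Iteration 2:
  p = (11 - (-2)·-0.3977 - (-4)·0.1101 - (-1)·1.0221) / (8) = 1.4584
  q = (-4 - (3)·1.4584 - (-2)·0.1101 - (-3)·1.0221) / (11) = -0.4626
  r = (-5 - (3)·1.4584 - (-3)·-0.4626 - (-4)·1.0221) / (13) = -0.5134
  s = (6 - (3)·1.4584 - (1)·-0.4626 - (-1)·-0.5134) / (6) = 0.2623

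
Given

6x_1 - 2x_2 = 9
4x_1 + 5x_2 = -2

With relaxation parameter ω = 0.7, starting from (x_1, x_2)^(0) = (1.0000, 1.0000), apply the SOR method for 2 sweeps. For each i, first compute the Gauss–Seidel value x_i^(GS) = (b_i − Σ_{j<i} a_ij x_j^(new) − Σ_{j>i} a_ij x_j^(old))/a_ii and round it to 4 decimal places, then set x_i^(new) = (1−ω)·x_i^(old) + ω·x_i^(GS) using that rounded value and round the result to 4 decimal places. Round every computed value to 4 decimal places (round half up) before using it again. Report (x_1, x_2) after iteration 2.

Iteration 1:
  x_1: GS value = (9 - (-2)·1.0000) / (6) = 1.8333;  x_1 ← (1−ω)·1.0000 + ω·1.8333 = 1.5833
  x_2: GS value = (-2 - (4)·1.5833) / (5) = -1.6666;  x_2 ← (1−ω)·1.0000 + ω·-1.6666 = -0.8666
Iteration 2:
  x_1: GS value = (9 - (-2)·-0.8666) / (6) = 1.2111;  x_1 ← (1−ω)·1.5833 + ω·1.2111 = 1.3228
  x_2: GS value = (-2 - (4)·1.3228) / (5) = -1.4582;  x_2 ← (1−ω)·-0.8666 + ω·-1.4582 = -1.2807

(1.3228, -1.2807)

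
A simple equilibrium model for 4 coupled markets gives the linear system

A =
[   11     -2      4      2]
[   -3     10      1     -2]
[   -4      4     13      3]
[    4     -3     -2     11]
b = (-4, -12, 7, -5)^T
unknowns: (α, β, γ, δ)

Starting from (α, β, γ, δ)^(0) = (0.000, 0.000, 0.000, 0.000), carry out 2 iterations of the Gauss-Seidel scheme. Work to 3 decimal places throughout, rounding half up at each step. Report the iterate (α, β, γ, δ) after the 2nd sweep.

Iteration 1:
  α = (-4 - (-2)·0.000 - (4)·0.000 - (2)·0.000) / (11) = -0.364
  β = (-12 - (-3)·-0.364 - (1)·0.000 - (-2)·0.000) / (10) = -1.309
  γ = (7 - (-4)·-0.364 - (4)·-1.309 - (3)·0.000) / (13) = 0.829
  δ = (-5 - (4)·-0.364 - (-3)·-1.309 - (-2)·0.829) / (11) = -0.528
Iteration 2:
  α = (-4 - (-2)·-1.309 - (4)·0.829 - (2)·-0.528) / (11) = -0.807
  β = (-12 - (-3)·-0.807 - (1)·0.829 - (-2)·-0.528) / (10) = -1.631
  γ = (7 - (-4)·-0.807 - (4)·-1.631 - (3)·-0.528) / (13) = 0.914
  δ = (-5 - (4)·-0.807 - (-3)·-1.631 - (-2)·0.914) / (11) = -0.440

(-0.807, -1.631, 0.914, -0.440)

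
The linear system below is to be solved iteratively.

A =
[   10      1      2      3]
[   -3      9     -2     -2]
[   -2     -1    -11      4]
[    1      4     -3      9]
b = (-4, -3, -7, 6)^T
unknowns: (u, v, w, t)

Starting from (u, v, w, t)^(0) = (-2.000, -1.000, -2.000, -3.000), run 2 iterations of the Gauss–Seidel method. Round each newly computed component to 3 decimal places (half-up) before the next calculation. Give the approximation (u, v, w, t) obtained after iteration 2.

Iteration 1:
  u = (-4 - (1)·-1.000 - (2)·-2.000 - (3)·-3.000) / (10) = 1.000
  v = (-3 - (-3)·1.000 - (-2)·-2.000 - (-2)·-3.000) / (9) = -1.111
  w = (-7 - (-2)·1.000 - (-1)·-1.111 - (4)·-3.000) / (-11) = -0.535
  t = (6 - (1)·1.000 - (4)·-1.111 - (-3)·-0.535) / (9) = 0.871
Iteration 2:
  u = (-4 - (1)·-1.111 - (2)·-0.535 - (3)·0.871) / (10) = -0.443
  v = (-3 - (-3)·-0.443 - (-2)·-0.535 - (-2)·0.871) / (9) = -0.406
  w = (-7 - (-2)·-0.443 - (-1)·-0.406 - (4)·0.871) / (-11) = 1.071
  t = (6 - (1)·-0.443 - (4)·-0.406 - (-3)·1.071) / (9) = 1.253

(-0.443, -0.406, 1.071, 1.253)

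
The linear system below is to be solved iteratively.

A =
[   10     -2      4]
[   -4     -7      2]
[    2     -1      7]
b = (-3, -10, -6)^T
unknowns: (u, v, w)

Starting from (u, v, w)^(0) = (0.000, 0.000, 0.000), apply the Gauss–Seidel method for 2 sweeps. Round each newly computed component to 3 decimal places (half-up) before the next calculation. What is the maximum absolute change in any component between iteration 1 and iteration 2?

Iteration 1:
  u = (-3 - (-2)·0.000 - (4)·0.000) / (10) = -0.300
  v = (-10 - (-4)·-0.300 - (2)·0.000) / (-7) = 1.600
  w = (-6 - (2)·-0.300 - (-1)·1.600) / (7) = -0.543
Iteration 2:
  u = (-3 - (-2)·1.600 - (4)·-0.543) / (10) = 0.237
  v = (-10 - (-4)·0.237 - (2)·-0.543) / (-7) = 1.138
  w = (-6 - (2)·0.237 - (-1)·1.138) / (7) = -0.762
Change: (0.537, -0.462, -0.219) → max |·| = 0.537

0.537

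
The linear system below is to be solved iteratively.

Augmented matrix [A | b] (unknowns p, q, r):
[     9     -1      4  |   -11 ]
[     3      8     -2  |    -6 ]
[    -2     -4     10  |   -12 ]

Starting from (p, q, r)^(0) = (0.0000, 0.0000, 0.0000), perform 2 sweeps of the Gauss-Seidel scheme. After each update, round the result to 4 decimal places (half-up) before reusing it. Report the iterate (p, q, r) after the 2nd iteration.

Iteration 1:
  p = (-11 - (-1)·0.0000 - (4)·0.0000) / (9) = -1.2222
  q = (-6 - (3)·-1.2222 - (-2)·0.0000) / (8) = -0.2917
  r = (-12 - (-2)·-1.2222 - (-4)·-0.2917) / (10) = -1.5611
Iteration 2:
  p = (-11 - (-1)·-0.2917 - (4)·-1.5611) / (9) = -0.5608
  q = (-6 - (3)·-0.5608 - (-2)·-1.5611) / (8) = -0.9300
  r = (-12 - (-2)·-0.5608 - (-4)·-0.9300) / (10) = -1.6842

(-0.5608, -0.9300, -1.6842)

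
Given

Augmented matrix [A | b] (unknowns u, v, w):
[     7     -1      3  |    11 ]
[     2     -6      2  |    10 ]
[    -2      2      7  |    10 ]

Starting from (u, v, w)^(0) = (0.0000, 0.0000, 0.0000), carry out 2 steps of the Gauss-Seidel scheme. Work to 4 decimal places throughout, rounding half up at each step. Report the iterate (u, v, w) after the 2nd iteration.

(0.4635, -0.7775, 1.7831)

Iteration 1:
  u = (11 - (-1)·0.0000 - (3)·0.0000) / (7) = 1.5714
  v = (10 - (2)·1.5714 - (2)·0.0000) / (-6) = -1.1429
  w = (10 - (-2)·1.5714 - (2)·-1.1429) / (7) = 2.2041
Iteration 2:
  u = (11 - (-1)·-1.1429 - (3)·2.2041) / (7) = 0.4635
  v = (10 - (2)·0.4635 - (2)·2.2041) / (-6) = -0.7775
  w = (10 - (-2)·0.4635 - (2)·-0.7775) / (7) = 1.7831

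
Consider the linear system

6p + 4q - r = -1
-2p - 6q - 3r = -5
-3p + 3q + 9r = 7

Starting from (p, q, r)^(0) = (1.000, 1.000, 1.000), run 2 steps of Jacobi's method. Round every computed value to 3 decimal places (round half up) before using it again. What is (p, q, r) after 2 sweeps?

(-0.037, 0.667, 0.555)

Iteration 1:
  p = (-1 - (4)·1.000 - (-1)·1.000) / (6) = -0.667
  q = (-5 - (-2)·1.000 - (-3)·1.000) / (-6) = 0.000
  r = (7 - (-3)·1.000 - (3)·1.000) / (9) = 0.778
Iteration 2:
  p = (-1 - (4)·0.000 - (-1)·0.778) / (6) = -0.037
  q = (-5 - (-2)·-0.667 - (-3)·0.778) / (-6) = 0.667
  r = (7 - (-3)·-0.667 - (3)·0.000) / (9) = 0.555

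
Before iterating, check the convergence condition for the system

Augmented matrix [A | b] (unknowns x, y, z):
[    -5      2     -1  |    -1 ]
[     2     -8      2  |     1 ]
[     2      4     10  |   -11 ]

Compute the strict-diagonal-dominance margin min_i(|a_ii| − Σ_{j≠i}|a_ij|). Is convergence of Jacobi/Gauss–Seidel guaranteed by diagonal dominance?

row 1: |-5| − (2+1) = 2
row 2: |-8| − (2+2) = 4
row 3: |10| − (2+4) = 4
minimum over rows = 2 → strictly diagonally dominant (convergence guaranteed)

2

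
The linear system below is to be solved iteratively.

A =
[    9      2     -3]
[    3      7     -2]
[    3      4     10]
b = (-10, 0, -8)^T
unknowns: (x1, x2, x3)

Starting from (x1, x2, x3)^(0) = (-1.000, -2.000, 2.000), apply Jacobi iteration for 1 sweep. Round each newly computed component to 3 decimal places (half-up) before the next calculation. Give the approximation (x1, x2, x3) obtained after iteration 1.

(0.000, 1.000, 0.300)

Iteration 1:
  x1 = (-10 - (2)·-2.000 - (-3)·2.000) / (9) = 0.000
  x2 = (0 - (3)·-1.000 - (-2)·2.000) / (7) = 1.000
  x3 = (-8 - (3)·-1.000 - (4)·-2.000) / (10) = 0.300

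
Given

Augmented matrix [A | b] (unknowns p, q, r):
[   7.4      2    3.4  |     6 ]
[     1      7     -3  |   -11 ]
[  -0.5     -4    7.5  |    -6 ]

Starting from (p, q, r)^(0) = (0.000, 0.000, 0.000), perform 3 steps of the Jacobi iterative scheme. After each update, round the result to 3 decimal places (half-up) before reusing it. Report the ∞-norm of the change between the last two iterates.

Iteration 1:
  p = (6 - (2)·0.000 - (3.4)·0.000) / (7.4) = 0.811
  q = (-11 - (1)·0.000 - (-3)·0.000) / (7) = -1.571
  r = (-6 - (-0.5)·0.000 - (-4)·0.000) / (7.5) = -0.800
Iteration 2:
  p = (6 - (2)·-1.571 - (3.4)·-0.800) / (7.4) = 1.603
  q = (-11 - (1)·0.811 - (-3)·-0.800) / (7) = -2.030
  r = (-6 - (-0.5)·0.811 - (-4)·-1.571) / (7.5) = -1.584
Iteration 3:
  p = (6 - (2)·-2.030 - (3.4)·-1.584) / (7.4) = 2.087
  q = (-11 - (1)·1.603 - (-3)·-1.584) / (7) = -2.479
  r = (-6 - (-0.5)·1.603 - (-4)·-2.030) / (7.5) = -1.776
Change: (0.484, -0.449, -0.192) → max |·| = 0.484

0.484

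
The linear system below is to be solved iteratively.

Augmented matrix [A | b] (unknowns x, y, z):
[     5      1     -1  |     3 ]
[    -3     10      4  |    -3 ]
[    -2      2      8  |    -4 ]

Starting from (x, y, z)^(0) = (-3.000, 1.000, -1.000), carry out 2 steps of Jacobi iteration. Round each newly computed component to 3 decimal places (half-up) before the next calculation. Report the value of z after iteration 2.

-0.250

Iteration 1:
  x = (3 - (1)·1.000 - (-1)·-1.000) / (5) = 0.200
  y = (-3 - (-3)·-3.000 - (4)·-1.000) / (10) = -0.800
  z = (-4 - (-2)·-3.000 - (2)·1.000) / (8) = -1.500
Iteration 2:
  x = (3 - (1)·-0.800 - (-1)·-1.500) / (5) = 0.460
  y = (-3 - (-3)·0.200 - (4)·-1.500) / (10) = 0.360
  z = (-4 - (-2)·0.200 - (2)·-0.800) / (8) = -0.250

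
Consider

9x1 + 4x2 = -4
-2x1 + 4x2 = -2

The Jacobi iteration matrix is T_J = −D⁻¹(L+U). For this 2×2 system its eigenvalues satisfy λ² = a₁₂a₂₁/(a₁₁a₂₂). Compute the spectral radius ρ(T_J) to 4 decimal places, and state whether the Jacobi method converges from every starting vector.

a₁₂a₂₁/(a₁₁a₂₂) = (4)·(-2) / ((9)·(4)) = -0.222222
ρ = √|-0.222222| = √0.222222 = 0.4714
ρ < 1, so Jacobi converges

0.4714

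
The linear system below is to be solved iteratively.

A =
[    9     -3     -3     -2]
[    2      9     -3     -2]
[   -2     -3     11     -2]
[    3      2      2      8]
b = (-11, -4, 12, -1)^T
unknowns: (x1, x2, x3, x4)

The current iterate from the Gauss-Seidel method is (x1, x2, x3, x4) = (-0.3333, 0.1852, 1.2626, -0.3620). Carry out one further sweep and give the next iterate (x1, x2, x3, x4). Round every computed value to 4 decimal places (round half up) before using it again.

One sweep:
  x1 = (-11 - (-3)·0.1852 - (-3)·1.2626 - (-2)·-0.3620) / (9) = -0.8201
  x2 = (-4 - (2)·-0.8201 - (-3)·1.2626 - (-2)·-0.3620) / (9) = 0.0782
  x3 = (12 - (-2)·-0.8201 - (-3)·0.0782 - (-2)·-0.3620) / (11) = 0.8973
  x4 = (-1 - (3)·-0.8201 - (2)·0.0782 - (2)·0.8973) / (8) = -0.0613

(-0.8201, 0.0782, 0.8973, -0.0613)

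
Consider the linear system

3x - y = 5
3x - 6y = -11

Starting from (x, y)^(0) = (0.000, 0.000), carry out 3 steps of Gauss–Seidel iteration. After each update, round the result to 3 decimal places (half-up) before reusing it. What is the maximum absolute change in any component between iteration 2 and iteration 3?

0.148

Iteration 1:
  x = (5 - (-1)·0.000) / (3) = 1.667
  y = (-11 - (3)·1.667) / (-6) = 2.667
Iteration 2:
  x = (5 - (-1)·2.667) / (3) = 2.556
  y = (-11 - (3)·2.556) / (-6) = 3.111
Iteration 3:
  x = (5 - (-1)·3.111) / (3) = 2.704
  y = (-11 - (3)·2.704) / (-6) = 3.185
Change: (0.148, 0.074) → max |·| = 0.148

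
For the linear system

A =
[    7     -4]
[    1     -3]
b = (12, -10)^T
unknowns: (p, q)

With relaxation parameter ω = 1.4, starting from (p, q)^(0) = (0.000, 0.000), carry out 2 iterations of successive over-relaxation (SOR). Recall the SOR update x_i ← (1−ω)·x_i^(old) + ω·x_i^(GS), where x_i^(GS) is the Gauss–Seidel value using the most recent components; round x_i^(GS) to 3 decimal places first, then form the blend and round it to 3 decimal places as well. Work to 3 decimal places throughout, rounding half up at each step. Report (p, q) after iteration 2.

(6.069, 5.184)

Iteration 1:
  p: GS value = (12 - (-4)·0.000) / (7) = 1.714;  p ← (1−ω)·0.000 + ω·1.714 = 2.400
  q: GS value = (-10 - (1)·2.400) / (-3) = 4.133;  q ← (1−ω)·0.000 + ω·4.133 = 5.786
Iteration 2:
  p: GS value = (12 - (-4)·5.786) / (7) = 5.021;  p ← (1−ω)·2.400 + ω·5.021 = 6.069
  q: GS value = (-10 - (1)·6.069) / (-3) = 5.356;  q ← (1−ω)·5.786 + ω·5.356 = 5.184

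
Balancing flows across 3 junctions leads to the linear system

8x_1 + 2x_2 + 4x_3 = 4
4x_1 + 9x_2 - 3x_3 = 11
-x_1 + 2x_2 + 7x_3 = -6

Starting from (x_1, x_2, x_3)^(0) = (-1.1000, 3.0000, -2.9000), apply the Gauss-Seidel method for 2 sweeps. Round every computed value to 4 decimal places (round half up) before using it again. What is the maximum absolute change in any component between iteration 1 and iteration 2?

0.9101

Iteration 1:
  x_1 = (4 - (2)·3.0000 - (4)·-2.9000) / (8) = 1.2000
  x_2 = (11 - (4)·1.2000 - (-3)·-2.9000) / (9) = -0.2778
  x_3 = (-6 - (-1)·1.2000 - (2)·-0.2778) / (7) = -0.6063
Iteration 2:
  x_1 = (4 - (2)·-0.2778 - (4)·-0.6063) / (8) = 0.8726
  x_2 = (11 - (4)·0.8726 - (-3)·-0.6063) / (9) = 0.6323
  x_3 = (-6 - (-1)·0.8726 - (2)·0.6323) / (7) = -0.9131
Change: (-0.3274, 0.9101, -0.3068) → max |·| = 0.9101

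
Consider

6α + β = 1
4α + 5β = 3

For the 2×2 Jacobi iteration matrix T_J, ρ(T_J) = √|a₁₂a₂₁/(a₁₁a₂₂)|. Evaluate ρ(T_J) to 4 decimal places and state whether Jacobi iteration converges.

a₁₂a₂₁/(a₁₁a₂₂) = (1)·(4) / ((6)·(5)) = 0.133333
ρ = √|0.133333| = √0.133333 = 0.3651
ρ < 1, so Jacobi converges

0.3651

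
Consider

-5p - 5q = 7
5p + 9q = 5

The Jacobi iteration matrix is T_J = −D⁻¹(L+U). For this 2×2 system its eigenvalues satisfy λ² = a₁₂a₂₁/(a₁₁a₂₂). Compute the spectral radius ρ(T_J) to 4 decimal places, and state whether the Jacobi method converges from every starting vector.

a₁₂a₂₁/(a₁₁a₂₂) = (-5)·(5) / ((-5)·(9)) = 0.555556
ρ = √|0.555556| = √0.555556 = 0.7454
ρ < 1, so Jacobi converges

0.7454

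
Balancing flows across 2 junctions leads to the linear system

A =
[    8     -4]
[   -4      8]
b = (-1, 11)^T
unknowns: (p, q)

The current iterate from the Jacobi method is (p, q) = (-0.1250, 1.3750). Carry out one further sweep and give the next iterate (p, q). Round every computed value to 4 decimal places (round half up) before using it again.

One sweep:
  p = (-1 - (-4)·1.3750) / (8) = 0.5625
  q = (11 - (-4)·-0.1250) / (8) = 1.3125

(0.5625, 1.3125)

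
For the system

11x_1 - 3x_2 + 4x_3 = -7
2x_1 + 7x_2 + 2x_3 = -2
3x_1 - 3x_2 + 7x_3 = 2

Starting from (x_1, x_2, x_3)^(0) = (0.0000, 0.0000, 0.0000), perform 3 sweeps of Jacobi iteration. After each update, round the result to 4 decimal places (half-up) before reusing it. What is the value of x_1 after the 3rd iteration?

Iteration 1:
  x_1 = (-7 - (-3)·0.0000 - (4)·0.0000) / (11) = -0.6364
  x_2 = (-2 - (2)·0.0000 - (2)·0.0000) / (7) = -0.2857
  x_3 = (2 - (3)·0.0000 - (-3)·0.0000) / (7) = 0.2857
Iteration 2:
  x_1 = (-7 - (-3)·-0.2857 - (4)·0.2857) / (11) = -0.8182
  x_2 = (-2 - (2)·-0.6364 - (2)·0.2857) / (7) = -0.1855
  x_3 = (2 - (3)·-0.6364 - (-3)·-0.2857) / (7) = 0.4360
Iteration 3:
  x_1 = (-7 - (-3)·-0.1855 - (4)·0.4360) / (11) = -0.8455
  x_2 = (-2 - (2)·-0.8182 - (2)·0.4360) / (7) = -0.1765
  x_3 = (2 - (3)·-0.8182 - (-3)·-0.1855) / (7) = 0.5569

-0.8455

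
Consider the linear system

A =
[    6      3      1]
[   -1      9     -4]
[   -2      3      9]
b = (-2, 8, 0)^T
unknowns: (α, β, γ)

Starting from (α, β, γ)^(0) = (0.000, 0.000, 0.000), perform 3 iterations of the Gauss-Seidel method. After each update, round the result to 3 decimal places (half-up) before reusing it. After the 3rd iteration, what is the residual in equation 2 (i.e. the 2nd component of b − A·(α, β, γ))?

0.082

Iteration 1:
  α = (-2 - (3)·0.000 - (1)·0.000) / (6) = -0.333
  β = (8 - (-1)·-0.333 - (-4)·0.000) / (9) = 0.852
  γ = (0 - (-2)·-0.333 - (3)·0.852) / (9) = -0.358
Iteration 2:
  α = (-2 - (3)·0.852 - (1)·-0.358) / (6) = -0.700
  β = (8 - (-1)·-0.700 - (-4)·-0.358) / (9) = 0.652
  γ = (0 - (-2)·-0.700 - (3)·0.652) / (9) = -0.373
Iteration 3:
  α = (-2 - (3)·0.652 - (1)·-0.373) / (6) = -0.597
  β = (8 - (-1)·-0.597 - (-4)·-0.373) / (9) = 0.657
  γ = (0 - (-2)·-0.597 - (3)·0.657) / (9) = -0.352
Residual b − A·x = (-0.037, 0.082, 0.003)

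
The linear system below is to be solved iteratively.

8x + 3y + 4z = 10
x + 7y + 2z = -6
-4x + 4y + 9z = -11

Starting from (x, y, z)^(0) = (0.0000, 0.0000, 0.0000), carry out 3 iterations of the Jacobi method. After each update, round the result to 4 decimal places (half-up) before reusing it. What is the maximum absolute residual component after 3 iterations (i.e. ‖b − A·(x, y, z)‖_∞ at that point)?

0.5257

Iteration 1:
  x = (10 - (3)·0.0000 - (4)·0.0000) / (8) = 1.2500
  y = (-6 - (1)·0.0000 - (2)·0.0000) / (7) = -0.8571
  z = (-11 - (-4)·0.0000 - (4)·0.0000) / (9) = -1.2222
Iteration 2:
  x = (10 - (3)·-0.8571 - (4)·-1.2222) / (8) = 2.1825
  y = (-6 - (1)·1.2500 - (2)·-1.2222) / (7) = -0.6865
  z = (-11 - (-4)·1.2500 - (4)·-0.8571) / (9) = -0.2857
Iteration 3:
  x = (10 - (3)·-0.6865 - (4)·-0.2857) / (8) = 1.6503
  y = (-6 - (1)·2.1825 - (2)·-0.2857) / (7) = -1.0873
  z = (-11 - (-4)·2.1825 - (4)·-0.6865) / (9) = 0.0529
Residual b − A·x = (-0.1521, -0.1450, -0.5257); ∞-norm = 0.5257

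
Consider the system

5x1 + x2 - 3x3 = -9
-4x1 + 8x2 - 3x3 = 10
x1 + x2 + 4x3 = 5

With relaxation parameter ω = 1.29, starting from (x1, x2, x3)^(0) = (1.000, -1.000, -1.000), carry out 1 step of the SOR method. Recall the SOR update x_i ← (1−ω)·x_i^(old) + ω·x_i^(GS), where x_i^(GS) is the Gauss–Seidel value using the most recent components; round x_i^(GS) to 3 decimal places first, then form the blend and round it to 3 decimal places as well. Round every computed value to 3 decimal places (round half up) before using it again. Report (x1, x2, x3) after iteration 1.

Iteration 1:
  x1: GS value = (-9 - (1)·-1.000 - (-3)·-1.000) / (5) = -2.200;  x1 ← (1−ω)·1.000 + ω·-2.200 = -3.128
  x2: GS value = (10 - (-4)·-3.128 - (-3)·-1.000) / (8) = -0.689;  x2 ← (1−ω)·-1.000 + ω·-0.689 = -0.599
  x3: GS value = (5 - (1)·-3.128 - (1)·-0.599) / (4) = 2.182;  x3 ← (1−ω)·-1.000 + ω·2.182 = 3.105

(-3.128, -0.599, 3.105)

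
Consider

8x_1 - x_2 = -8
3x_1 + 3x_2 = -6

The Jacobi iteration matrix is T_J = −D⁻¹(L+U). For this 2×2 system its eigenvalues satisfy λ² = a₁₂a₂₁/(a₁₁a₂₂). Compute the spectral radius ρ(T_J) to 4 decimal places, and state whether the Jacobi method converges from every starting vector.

0.3536

a₁₂a₂₁/(a₁₁a₂₂) = (-1)·(3) / ((8)·(3)) = -0.125000
ρ = √|-0.125000| = √0.125000 = 0.3536
ρ < 1, so Jacobi converges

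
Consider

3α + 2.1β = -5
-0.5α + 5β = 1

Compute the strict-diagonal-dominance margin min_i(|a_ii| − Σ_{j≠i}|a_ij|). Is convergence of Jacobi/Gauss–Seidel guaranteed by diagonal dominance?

row 1: |3| − (2.1) = 0.9
row 2: |5| − (0.5) = 4.5
minimum over rows = 0.9 → strictly diagonally dominant (convergence guaranteed)

0.9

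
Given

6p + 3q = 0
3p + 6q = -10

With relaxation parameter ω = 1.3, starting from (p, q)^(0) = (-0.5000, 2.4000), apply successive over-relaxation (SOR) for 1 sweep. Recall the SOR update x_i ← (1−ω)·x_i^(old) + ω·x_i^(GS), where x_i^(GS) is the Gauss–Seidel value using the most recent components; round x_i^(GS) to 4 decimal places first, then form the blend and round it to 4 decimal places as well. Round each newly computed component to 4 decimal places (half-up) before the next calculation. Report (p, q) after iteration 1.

(-1.4100, -1.9702)

Iteration 1:
  p: GS value = (0 - (3)·2.4000) / (6) = -1.2000;  p ← (1−ω)·-0.5000 + ω·-1.2000 = -1.4100
  q: GS value = (-10 - (3)·-1.4100) / (6) = -0.9617;  q ← (1−ω)·2.4000 + ω·-0.9617 = -1.9702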